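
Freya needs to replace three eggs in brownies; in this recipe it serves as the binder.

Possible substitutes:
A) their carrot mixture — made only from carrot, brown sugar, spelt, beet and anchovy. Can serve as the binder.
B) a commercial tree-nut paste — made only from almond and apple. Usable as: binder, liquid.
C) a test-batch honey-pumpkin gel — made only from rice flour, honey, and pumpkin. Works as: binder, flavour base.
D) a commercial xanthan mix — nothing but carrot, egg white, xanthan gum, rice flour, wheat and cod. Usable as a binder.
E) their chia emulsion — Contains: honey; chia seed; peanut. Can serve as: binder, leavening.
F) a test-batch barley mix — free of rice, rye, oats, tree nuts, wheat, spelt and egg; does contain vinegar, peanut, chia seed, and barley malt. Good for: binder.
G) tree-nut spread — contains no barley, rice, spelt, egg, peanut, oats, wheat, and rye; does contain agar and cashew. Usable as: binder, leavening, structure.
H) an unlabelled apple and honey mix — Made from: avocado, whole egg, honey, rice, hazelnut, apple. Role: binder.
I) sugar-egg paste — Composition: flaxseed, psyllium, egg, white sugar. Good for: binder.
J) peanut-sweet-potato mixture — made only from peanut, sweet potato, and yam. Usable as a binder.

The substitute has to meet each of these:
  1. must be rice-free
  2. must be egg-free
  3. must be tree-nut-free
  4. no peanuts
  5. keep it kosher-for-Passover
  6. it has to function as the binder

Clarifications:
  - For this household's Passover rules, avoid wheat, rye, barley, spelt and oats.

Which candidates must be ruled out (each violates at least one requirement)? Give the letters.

A, B, C, D, E, F, G, H, I, J

A: has spelt, so not kosher-for-Passover — no
B: has almond, so not tree-nut-free — reject
C: has rice flour, so not rice-free — no
D: has wheat, so not kosher-for-Passover; has rice flour, so not rice-free (and 1 more) — out
E: has peanut, so not peanut-free — no
F: has barley malt, so not kosher-for-Passover; has peanut, so not peanut-free — out
G: has cashew, so not tree-nut-free — reject
H: has hazelnut, so not tree-nut-free; has rice, so not rice-free (and 1 more) — reject
I: has egg, so not egg-free — no
J: has peanut, so not peanut-free — no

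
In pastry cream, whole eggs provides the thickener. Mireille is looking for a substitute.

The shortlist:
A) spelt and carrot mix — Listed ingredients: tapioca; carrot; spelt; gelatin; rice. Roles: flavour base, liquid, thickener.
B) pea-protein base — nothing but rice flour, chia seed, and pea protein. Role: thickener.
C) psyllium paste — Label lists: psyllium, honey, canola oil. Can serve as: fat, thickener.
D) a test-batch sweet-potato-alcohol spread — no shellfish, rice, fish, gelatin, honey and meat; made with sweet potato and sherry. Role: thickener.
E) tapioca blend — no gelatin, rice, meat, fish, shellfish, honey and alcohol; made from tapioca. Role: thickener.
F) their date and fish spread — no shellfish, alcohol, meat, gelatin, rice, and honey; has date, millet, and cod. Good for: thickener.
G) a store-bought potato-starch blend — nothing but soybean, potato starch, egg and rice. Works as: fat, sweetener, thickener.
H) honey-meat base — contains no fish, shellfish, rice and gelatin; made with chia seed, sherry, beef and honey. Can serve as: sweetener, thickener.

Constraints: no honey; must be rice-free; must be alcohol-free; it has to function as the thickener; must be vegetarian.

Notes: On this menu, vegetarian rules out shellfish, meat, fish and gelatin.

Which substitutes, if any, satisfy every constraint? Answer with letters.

A: has gelatin, so not vegetarian; has rice, so not rice-free — no
B: has rice flour, so not rice-free — no
C: has honey, so not honey-free — no
D: has sherry, so not alcohol-free — no
E: works as a thickener, vegetarian, no alcohol — OK
F: has cod, so not vegetarian — no
G: has rice, so not rice-free — no
H: has beef, so not vegetarian; has honey, so not honey-free (and 1 more) — out

E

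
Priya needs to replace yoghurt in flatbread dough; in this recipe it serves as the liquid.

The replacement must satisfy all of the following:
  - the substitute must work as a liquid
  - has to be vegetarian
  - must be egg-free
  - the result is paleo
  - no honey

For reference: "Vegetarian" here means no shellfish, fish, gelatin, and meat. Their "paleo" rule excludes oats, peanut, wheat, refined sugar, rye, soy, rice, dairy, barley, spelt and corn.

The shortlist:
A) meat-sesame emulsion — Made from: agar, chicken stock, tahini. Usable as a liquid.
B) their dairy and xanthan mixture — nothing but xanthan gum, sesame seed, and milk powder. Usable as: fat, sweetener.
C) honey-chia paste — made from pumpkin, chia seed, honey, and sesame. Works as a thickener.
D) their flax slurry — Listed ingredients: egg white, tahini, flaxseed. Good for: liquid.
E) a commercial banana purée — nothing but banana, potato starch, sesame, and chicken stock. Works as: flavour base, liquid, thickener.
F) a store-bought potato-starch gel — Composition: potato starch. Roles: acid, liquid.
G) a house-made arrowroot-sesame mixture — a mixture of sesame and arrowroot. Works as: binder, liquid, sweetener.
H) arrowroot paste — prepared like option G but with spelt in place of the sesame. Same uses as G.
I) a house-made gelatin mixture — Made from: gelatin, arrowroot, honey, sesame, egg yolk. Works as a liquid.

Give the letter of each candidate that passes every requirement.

F, G

A: has chicken stock, so not vegetarian — out
B: not usable as a liquid; has milk powder, so not paleo — out
C: not usable as a liquid; has honey, so not honey-free — out
D: has egg white, so not egg-free — reject
E: has chicken stock, so not vegetarian — no
F: nothing on the exclusion list — OK
G: all constraints satisfied — keep
H: has spelt, so not paleo — reject
I: has gelatin, so not vegetarian; has honey, so not honey-free (and 1 more) — out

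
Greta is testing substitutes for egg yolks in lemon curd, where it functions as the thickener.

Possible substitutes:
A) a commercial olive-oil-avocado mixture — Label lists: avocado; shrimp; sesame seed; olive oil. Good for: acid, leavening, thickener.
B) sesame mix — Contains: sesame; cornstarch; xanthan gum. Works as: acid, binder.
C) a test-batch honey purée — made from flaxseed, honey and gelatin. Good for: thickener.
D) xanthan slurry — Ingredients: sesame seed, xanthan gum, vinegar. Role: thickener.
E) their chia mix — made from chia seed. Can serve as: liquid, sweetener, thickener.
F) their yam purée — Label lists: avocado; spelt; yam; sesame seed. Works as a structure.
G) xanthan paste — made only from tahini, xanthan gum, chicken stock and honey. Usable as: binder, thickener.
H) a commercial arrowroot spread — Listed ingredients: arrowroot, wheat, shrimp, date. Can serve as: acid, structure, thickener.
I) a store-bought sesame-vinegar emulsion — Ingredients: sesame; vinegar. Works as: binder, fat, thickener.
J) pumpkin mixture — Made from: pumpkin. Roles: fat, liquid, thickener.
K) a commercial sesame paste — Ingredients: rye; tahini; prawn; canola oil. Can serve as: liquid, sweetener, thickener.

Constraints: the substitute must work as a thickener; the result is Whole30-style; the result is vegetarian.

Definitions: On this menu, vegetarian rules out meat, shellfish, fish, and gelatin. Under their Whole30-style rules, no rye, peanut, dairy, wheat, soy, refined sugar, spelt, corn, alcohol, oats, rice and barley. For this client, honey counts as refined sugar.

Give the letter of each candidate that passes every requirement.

D, E, I, J

A: has shrimp, so not vegetarian — no
B: not usable as a thickener; has cornstarch, so not Whole30-style — out
C: has gelatin, so not vegetarian; has honey, so not Whole30-style — no
D: vegetarian, Whole30-style — keep
E: works as a thickener, vegetarian, Whole30-style — keep
F: not usable as a thickener; has spelt, so not Whole30-style — out
G: has chicken stock, so not vegetarian; has honey, so not Whole30-style — no
H: has shrimp, so not vegetarian; has wheat, so not Whole30-style — no
I: only sesame and vinegar; none excluded — keep
J: all constraints satisfied — OK
K: has prawn, so not vegetarian; has rye, so not Whole30-style — no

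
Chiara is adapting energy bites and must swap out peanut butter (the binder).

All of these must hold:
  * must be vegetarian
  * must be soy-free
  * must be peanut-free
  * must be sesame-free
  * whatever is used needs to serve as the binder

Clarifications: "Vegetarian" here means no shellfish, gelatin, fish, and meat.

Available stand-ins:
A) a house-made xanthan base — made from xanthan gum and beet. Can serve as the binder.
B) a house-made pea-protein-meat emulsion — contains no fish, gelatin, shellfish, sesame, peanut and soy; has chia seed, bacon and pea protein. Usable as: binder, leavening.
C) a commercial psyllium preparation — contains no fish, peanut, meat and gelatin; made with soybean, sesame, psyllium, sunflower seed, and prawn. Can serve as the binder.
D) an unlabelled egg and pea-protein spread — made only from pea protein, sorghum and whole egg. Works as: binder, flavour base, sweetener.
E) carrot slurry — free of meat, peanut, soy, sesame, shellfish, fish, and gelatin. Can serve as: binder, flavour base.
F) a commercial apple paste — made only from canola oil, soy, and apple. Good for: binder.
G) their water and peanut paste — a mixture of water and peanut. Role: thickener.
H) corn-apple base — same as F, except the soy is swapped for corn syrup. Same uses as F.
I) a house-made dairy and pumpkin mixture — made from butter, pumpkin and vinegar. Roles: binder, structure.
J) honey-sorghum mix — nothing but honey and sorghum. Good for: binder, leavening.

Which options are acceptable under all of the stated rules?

A: every rule checks out — OK
B: has bacon, so not vegetarian — no
C: has prawn, so not vegetarian; has sesame, so not sesame-free (and 1 more) — no
D: every rule checks out — keep
E: works as a binder, vegetarian, no peanut — OK
F: has soy, so not soy-free — no
G: not usable as a binder; has peanut, so not peanut-free — reject
H: all constraints satisfied — keep
I: works as a binder, vegetarian, no soy — keep
J: only honey and sorghum; none excluded — valid

A, D, E, H, I, J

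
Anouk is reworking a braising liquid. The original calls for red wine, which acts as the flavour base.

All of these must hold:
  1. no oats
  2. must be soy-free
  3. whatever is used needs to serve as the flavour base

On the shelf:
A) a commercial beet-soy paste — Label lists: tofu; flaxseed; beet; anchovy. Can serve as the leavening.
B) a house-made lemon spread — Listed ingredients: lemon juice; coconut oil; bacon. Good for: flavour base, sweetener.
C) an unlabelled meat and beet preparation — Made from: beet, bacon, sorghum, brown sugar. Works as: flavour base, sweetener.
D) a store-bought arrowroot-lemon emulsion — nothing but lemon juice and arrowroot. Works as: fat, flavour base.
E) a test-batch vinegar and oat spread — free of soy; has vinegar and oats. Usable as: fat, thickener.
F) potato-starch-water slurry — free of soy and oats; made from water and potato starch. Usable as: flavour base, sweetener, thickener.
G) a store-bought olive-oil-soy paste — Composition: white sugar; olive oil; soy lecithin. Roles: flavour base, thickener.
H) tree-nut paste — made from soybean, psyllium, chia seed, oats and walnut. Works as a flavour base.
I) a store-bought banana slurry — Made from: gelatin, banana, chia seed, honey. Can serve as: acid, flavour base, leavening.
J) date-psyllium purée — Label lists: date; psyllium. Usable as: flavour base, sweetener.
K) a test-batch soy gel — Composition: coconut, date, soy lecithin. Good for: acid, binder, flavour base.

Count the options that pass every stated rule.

A: not usable as a flavour base; has tofu, so not soy-free — reject
B: nothing on the exclusion list — OK
C: nothing on the exclusion list — keep
D: only lemon juice and arrowroot; none excluded — valid
E: not usable as a flavour base; has oats, so not oat-free — no
F: works as a flavour base, no oats, no soy — keep
G: has soy lecithin, so not soy-free — reject
H: has soybean, so not soy-free; has oats, so not oat-free — reject
I: gelatin and honey etc. — none of it excluded — OK
J: only date and psyllium; none excluded — valid
K: has soy lecithin, so not soy-free — out

6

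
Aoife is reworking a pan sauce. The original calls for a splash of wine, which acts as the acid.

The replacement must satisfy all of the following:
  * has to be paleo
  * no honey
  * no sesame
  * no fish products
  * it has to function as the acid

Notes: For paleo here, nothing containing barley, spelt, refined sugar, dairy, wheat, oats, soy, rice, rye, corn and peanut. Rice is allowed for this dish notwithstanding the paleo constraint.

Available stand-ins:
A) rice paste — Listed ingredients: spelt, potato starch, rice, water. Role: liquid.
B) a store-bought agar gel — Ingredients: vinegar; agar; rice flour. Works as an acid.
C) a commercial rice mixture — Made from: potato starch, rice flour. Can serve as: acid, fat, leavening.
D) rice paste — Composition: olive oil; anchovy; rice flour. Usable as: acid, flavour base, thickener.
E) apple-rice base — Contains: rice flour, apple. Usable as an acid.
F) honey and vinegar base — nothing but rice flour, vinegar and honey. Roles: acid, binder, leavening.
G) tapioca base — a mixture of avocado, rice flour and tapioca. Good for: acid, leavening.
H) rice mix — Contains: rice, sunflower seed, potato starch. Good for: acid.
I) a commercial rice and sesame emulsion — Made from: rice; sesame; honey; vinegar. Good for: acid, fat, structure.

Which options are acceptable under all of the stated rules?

B, C, E, G, H

A: not usable as an acid; has spelt, so not paleo — no
B: rice is permitted under the paleo carve-out; nothing else excluded — valid
C: rice is permitted under the paleo carve-out; nothing else excluded — OK
D: has anchovy, so not fish-free — reject
E: rice is permitted under the paleo carve-out; nothing else excluded — valid
F: has honey, so not honey-free — reject
G: rice is permitted under the paleo carve-out; nothing else excluded — valid
H: rice is permitted under the paleo carve-out; nothing else excluded — valid
I: has honey, so not honey-free; has sesame, so not sesame-free — reject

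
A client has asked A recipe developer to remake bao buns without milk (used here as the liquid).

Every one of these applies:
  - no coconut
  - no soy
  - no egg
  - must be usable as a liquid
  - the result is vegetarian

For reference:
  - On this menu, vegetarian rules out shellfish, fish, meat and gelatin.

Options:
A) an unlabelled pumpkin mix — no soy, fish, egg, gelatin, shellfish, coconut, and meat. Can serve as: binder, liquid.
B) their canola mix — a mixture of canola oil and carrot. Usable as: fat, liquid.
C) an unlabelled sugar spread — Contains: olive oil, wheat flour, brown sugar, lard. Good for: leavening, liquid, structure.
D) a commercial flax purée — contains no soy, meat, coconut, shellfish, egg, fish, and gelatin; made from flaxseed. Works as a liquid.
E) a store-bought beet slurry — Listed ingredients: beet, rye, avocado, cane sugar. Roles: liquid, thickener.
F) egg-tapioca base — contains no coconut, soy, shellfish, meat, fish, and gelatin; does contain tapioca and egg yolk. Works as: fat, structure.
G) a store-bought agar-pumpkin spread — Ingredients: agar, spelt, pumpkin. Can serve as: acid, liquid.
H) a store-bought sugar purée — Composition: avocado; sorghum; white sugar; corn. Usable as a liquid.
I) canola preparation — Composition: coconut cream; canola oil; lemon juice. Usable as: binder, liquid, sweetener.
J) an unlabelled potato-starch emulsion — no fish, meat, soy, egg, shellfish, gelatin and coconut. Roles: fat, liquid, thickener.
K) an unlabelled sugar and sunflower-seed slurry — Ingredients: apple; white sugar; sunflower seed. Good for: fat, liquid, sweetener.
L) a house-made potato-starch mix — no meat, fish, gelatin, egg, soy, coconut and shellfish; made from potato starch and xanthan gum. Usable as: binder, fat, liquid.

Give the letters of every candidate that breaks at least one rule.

A: works as a liquid, no soy, no egg — keep
B: all constraints satisfied — OK
C: has lard, so not vegetarian — reject
D: works as a liquid, vegetarian, no soy — valid
E: no egg, no coconut — OK
F: not usable as a liquid; has egg yolk, so not egg-free — out
G: no soy, no coconut — valid
H: corn and white sugar etc. — none of it excluded — keep
I: has coconut cream, so not coconut-free — no
J: all constraints satisfied — OK
K: every rule checks out — OK
L: nothing on the exclusion list — valid

C, F, I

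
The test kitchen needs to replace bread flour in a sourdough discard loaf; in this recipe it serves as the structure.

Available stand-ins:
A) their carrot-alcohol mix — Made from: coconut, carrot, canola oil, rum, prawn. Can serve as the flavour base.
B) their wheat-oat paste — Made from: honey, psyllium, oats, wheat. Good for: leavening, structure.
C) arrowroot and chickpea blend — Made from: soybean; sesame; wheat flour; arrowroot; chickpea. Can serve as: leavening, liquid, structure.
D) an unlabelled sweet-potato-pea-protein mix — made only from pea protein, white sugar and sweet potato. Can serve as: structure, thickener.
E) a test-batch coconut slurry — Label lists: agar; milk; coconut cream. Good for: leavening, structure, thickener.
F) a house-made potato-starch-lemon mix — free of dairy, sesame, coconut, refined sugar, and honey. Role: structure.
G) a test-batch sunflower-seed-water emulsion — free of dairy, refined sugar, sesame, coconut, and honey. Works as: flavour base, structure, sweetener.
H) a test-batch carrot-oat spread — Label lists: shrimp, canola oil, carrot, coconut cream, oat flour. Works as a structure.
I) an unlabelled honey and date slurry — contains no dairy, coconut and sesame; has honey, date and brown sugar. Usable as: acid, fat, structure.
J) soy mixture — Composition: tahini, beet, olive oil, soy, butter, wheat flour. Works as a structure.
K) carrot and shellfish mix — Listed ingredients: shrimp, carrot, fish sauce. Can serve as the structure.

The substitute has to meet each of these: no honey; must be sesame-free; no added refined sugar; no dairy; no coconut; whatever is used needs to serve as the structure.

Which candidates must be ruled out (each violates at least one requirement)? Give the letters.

A: not usable as a structure; has coconut, so not coconut-free — out
B: has honey, so not honey-free — reject
C: has sesame, so not sesame-free — reject
D: has white sugar, so not no-added-sugar — reject
E: has coconut cream, so not coconut-free; has milk, so not dairy-free — reject
F: every rule checks out — valid
G: nothing on the exclusion list — OK
H: has coconut cream, so not coconut-free — reject
I: has honey, so not honey-free; has brown sugar, so not no-added-sugar — reject
J: has tahini, so not sesame-free; has butter, so not dairy-free — out
K: works as a structure, no sesame, no honey — OK

A, B, C, D, E, H, I, J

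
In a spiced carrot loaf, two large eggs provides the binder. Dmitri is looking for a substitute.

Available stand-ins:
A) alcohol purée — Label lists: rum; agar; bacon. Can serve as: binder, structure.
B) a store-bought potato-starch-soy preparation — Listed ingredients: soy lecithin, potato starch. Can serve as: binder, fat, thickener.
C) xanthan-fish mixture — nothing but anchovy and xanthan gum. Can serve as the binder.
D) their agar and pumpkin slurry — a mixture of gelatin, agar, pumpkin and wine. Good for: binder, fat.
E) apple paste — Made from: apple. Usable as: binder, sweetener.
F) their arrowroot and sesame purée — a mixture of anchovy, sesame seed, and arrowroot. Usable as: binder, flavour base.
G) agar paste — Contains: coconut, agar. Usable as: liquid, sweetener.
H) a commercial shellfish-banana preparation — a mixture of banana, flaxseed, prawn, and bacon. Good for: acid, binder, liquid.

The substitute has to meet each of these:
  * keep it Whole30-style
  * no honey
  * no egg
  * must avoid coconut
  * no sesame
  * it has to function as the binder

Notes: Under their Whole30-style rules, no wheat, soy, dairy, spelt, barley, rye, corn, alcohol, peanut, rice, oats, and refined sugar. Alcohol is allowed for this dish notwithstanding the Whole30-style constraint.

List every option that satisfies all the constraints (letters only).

A, C, D, E, H

A: alcohol is permitted under the Whole30-style carve-out; nothing else excluded — keep
B: has soy lecithin, so not Whole30-style — reject
C: only anchovy and xanthan gum; none excluded — valid
D: alcohol is permitted under the Whole30-style carve-out; nothing else excluded — OK
E: nothing on the exclusion list — OK
F: has sesame seed, so not sesame-free — no
G: not usable as a binder; has coconut, so not coconut-free — no
H: works as a binder, no coconut, no sesame — keep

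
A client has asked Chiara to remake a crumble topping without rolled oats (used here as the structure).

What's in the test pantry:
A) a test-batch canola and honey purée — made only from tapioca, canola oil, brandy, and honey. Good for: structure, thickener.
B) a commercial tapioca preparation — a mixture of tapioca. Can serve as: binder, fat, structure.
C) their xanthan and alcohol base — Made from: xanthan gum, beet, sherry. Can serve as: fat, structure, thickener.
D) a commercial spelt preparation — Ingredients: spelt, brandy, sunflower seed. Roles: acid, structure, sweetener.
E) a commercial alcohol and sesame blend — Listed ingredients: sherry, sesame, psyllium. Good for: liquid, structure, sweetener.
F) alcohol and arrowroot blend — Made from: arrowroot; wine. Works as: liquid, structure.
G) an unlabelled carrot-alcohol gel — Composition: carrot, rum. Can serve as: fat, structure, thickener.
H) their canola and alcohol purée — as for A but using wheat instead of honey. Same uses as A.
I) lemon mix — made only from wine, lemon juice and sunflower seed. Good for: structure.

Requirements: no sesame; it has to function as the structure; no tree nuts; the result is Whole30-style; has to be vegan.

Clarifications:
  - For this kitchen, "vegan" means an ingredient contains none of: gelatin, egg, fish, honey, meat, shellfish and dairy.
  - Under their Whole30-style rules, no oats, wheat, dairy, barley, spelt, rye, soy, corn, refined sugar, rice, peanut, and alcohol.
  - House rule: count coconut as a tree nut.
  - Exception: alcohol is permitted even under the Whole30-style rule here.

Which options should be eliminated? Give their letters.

A: has honey, so not vegan — out
B: tree-nut-free, Whole30-style — keep
C: alcohol is permitted under the Whole30-style carve-out; nothing else excluded — OK
D: has spelt, so not Whole30-style — no
E: has sesame, so not sesame-free — out
F: alcohol is permitted under the Whole30-style carve-out; nothing else excluded — keep
G: alcohol is permitted under the Whole30-style carve-out; nothing else excluded — OK
H: has wheat, so not Whole30-style — reject
I: alcohol is permitted under the Whole30-style carve-out; nothing else excluded — OK

A, D, E, H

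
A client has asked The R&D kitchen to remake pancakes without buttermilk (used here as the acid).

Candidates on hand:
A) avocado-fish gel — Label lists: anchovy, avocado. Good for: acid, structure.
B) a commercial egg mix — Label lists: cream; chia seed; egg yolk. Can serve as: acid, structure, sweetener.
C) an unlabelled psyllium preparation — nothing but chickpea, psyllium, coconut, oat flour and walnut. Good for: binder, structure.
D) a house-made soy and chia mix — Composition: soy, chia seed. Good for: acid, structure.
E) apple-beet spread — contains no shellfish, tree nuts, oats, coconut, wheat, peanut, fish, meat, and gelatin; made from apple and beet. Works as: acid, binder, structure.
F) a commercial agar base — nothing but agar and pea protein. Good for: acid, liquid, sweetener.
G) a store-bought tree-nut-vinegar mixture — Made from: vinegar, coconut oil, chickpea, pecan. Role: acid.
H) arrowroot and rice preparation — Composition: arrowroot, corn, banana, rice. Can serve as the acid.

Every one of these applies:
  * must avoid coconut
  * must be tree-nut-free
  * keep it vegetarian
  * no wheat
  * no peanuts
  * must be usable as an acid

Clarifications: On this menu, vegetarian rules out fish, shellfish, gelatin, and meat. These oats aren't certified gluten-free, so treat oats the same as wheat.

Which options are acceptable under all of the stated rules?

A: has anchovy, so not vegetarian — no
B: vegetarian, no coconut — OK
C: not usable as an acid; has coconut, so not coconut-free (and 2 more) — out
D: nothing on the exclusion list — keep
E: no peanut, vegetarian — keep
F: vegetarian, no tree nuts — OK
G: has coconut oil, so not coconut-free; has pecan, so not tree-nut-free — reject
H: corn and rice etc. — none of it excluded — valid

B, D, E, F, H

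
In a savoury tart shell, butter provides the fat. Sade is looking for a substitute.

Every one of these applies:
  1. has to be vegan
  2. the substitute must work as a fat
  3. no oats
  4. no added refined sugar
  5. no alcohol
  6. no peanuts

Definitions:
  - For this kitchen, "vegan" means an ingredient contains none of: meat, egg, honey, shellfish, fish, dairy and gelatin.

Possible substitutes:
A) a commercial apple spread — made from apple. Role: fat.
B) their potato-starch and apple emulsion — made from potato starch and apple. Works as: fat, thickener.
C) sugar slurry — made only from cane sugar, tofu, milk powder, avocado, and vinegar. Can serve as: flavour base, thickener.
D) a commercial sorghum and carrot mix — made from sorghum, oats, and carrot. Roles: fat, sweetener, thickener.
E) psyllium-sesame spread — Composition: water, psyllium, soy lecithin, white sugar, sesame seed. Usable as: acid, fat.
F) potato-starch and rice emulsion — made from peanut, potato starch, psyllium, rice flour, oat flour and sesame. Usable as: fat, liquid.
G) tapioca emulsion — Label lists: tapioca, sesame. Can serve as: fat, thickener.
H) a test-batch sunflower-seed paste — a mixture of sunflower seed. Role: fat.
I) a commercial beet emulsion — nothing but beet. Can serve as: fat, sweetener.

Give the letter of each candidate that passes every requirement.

A, B, G, H, I

A: nothing on the exclusion list — valid
B: only potato starch and apple; none excluded — OK
C: not usable as a fat; has milk powder, so not vegan (and 1 more) — no
D: has oats, so not oat-free — out
E: has white sugar, so not no-added-sugar — out
F: has oat flour, so not oat-free; has peanut, so not peanut-free — out
G: no alcohol, no refined sugar — valid
H: only sunflower seed; none excluded — keep
I: nothing on the exclusion list — OK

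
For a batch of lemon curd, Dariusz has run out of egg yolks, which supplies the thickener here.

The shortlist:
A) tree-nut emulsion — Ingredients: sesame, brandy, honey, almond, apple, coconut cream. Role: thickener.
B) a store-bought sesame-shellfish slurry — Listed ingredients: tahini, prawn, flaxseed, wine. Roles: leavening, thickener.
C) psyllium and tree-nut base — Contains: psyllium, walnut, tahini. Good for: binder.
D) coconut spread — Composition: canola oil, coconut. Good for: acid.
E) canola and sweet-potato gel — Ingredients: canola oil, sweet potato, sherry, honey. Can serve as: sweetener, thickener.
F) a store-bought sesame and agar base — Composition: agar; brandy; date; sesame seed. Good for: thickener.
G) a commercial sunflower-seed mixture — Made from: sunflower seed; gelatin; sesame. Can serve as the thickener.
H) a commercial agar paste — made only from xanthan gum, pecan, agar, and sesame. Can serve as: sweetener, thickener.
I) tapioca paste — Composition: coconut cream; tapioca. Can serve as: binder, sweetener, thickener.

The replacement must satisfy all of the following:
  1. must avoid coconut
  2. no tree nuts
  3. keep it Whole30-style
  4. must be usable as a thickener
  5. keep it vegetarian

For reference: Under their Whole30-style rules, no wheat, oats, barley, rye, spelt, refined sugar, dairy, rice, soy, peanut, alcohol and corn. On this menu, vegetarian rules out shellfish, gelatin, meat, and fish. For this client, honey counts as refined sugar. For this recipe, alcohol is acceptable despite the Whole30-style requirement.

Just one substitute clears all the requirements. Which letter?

F

A: has honey, so not Whole30-style; has almond, so not tree-nut-free (and 1 more) — out
B: has prawn, so not vegetarian — no
C: not usable as a thickener; has walnut, so not tree-nut-free — no
D: not usable as a thickener; has coconut, so not coconut-free — out
E: has honey, so not Whole30-style — out
F: alcohol is permitted under the Whole30-style carve-out; nothing else excluded — OK
G: has gelatin, so not vegetarian — out
H: has pecan, so not tree-nut-free — no
I: has coconut cream, so not coconut-free — out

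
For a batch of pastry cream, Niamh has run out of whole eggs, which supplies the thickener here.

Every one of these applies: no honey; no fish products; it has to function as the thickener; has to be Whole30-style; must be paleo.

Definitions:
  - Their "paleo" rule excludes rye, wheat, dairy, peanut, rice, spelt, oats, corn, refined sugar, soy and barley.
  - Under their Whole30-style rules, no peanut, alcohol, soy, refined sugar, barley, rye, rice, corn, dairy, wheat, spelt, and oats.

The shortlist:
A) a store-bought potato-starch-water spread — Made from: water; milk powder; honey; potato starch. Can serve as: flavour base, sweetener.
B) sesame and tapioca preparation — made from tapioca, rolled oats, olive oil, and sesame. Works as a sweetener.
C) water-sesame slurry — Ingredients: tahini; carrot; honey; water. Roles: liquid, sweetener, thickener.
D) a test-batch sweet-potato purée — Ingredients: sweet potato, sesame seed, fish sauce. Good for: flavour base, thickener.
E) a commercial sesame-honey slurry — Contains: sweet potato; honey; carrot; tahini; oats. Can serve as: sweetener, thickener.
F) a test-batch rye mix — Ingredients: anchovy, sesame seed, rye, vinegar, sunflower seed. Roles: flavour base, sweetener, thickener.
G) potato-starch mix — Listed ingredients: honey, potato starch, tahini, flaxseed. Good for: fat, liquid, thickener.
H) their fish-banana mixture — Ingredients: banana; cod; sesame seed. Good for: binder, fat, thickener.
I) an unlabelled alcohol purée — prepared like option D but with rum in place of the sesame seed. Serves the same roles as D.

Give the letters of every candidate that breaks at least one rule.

A, B, C, D, E, F, G, H, I

A: not usable as a thickener; has milk powder, so not paleo (and 2 more) — out
B: not usable as a thickener; has rolled oats, so not paleo (and 1 more) — no
C: has honey, so not honey-free — reject
D: has fish sauce, so not fish-free — out
E: has oats, so not paleo; has oats, so not Whole30-style (and 1 more) — reject
F: has rye, so not paleo; has rye, so not Whole30-style (and 1 more) — no
G: has honey, so not honey-free — no
H: has cod, so not fish-free — reject
I: has rum, so not Whole30-style; has fish sauce, so not fish-free — out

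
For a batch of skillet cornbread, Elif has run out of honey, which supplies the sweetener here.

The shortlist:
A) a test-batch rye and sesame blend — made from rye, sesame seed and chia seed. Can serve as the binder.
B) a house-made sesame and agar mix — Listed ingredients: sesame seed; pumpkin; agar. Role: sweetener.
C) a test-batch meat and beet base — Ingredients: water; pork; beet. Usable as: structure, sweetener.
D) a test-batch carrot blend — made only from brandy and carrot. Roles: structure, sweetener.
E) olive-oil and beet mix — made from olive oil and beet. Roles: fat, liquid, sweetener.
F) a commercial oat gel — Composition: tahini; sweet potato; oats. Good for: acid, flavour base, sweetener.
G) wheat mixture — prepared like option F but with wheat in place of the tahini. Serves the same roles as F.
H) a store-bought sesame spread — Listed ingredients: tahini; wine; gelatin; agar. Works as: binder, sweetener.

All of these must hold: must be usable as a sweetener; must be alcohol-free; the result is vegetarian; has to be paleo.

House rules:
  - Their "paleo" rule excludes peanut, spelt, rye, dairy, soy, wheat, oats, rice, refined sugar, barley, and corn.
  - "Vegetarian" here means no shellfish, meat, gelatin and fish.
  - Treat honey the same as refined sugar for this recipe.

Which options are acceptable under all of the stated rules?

B, E

A: not usable as a sweetener; has rye, so not paleo — reject
B: only sesame seed, agar and pumpkin; none excluded — OK
C: has pork, so not vegetarian — out
D: has brandy, so not alcohol-free — no
E: only olive oil and beet; none excluded — keep
F: has oats, so not paleo — no
G: has oats, so not paleo — reject
H: has gelatin, so not vegetarian; has wine, so not alcohol-free — no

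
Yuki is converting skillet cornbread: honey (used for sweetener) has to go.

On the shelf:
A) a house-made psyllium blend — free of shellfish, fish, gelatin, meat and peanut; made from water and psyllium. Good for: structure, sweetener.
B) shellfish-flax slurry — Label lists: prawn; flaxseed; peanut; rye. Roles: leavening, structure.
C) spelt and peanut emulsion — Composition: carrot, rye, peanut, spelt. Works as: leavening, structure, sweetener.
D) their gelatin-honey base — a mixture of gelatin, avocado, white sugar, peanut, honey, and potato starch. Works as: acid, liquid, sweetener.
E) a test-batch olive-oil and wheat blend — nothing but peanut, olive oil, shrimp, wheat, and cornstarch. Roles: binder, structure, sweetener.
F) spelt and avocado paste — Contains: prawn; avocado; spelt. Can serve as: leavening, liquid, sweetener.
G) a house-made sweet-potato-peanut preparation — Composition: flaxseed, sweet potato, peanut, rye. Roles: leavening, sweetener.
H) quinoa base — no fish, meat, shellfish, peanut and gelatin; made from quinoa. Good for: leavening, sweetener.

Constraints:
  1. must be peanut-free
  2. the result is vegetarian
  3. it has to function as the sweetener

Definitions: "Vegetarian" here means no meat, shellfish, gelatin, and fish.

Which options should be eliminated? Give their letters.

B, C, D, E, F, G

A: vegetarian, no peanut — OK
B: not usable as a sweetener; has prawn, so not vegetarian (and 1 more) — reject
C: has peanut, so not peanut-free — out
D: has gelatin, so not vegetarian; has peanut, so not peanut-free — reject
E: has shrimp, so not vegetarian; has peanut, so not peanut-free — no
F: has prawn, so not vegetarian — reject
G: has peanut, so not peanut-free — reject
H: vegetarian, no peanut — valid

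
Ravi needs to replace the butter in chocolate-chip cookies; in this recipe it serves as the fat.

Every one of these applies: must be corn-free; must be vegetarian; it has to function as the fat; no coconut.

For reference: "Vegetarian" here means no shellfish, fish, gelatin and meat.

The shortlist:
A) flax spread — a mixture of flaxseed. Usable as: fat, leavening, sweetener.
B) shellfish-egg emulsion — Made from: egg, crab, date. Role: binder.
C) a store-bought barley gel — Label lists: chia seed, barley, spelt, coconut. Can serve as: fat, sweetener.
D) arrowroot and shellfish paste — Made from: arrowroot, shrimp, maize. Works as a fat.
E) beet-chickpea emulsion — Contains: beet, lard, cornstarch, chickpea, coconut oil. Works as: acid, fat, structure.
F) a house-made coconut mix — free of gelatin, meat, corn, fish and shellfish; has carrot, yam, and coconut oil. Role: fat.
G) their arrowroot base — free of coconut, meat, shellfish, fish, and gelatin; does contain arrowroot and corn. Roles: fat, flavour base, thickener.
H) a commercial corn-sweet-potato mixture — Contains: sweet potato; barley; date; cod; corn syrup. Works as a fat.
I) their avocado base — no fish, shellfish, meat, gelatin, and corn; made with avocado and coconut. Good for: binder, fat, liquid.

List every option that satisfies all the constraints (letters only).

A: only flaxseed; none excluded — valid
B: not usable as a fat; has crab, so not vegetarian — out
C: has coconut, so not coconut-free — no
D: has shrimp, so not vegetarian; has maize, so not corn-free — out
E: has lard, so not vegetarian; has coconut oil, so not coconut-free (and 1 more) — reject
F: has coconut oil, so not coconut-free — out
G: has corn, so not corn-free — reject
H: has cod, so not vegetarian; has corn syrup, so not corn-free — reject
I: has coconut, so not coconut-free — reject

A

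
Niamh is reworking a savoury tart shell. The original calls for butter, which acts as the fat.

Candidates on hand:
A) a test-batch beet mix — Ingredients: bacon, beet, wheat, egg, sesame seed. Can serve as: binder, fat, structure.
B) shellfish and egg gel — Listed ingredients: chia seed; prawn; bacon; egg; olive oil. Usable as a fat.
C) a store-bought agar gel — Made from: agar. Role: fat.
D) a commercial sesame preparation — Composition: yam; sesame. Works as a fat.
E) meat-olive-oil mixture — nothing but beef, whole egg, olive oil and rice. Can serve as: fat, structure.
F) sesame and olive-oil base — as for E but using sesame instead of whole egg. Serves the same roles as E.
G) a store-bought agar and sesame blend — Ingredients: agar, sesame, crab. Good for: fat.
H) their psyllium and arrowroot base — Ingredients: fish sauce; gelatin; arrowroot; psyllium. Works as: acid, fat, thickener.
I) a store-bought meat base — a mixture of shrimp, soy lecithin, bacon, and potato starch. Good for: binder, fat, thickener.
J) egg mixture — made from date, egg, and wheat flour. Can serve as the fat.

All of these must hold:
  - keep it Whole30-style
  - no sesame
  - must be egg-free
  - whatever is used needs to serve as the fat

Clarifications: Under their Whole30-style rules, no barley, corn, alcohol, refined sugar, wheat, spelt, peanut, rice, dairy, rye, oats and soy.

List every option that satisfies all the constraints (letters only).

C, H

A: has wheat, so not Whole30-style; has egg, so not egg-free (and 1 more) — out
B: has egg, so not egg-free — out
C: only agar; none excluded — keep
D: has sesame, so not sesame-free — reject
E: has rice, so not Whole30-style; has whole egg, so not egg-free — no
F: has rice, so not Whole30-style; has sesame, so not sesame-free — reject
G: has sesame, so not sesame-free — reject
H: fish sauce and gelatin etc. — none of it excluded — keep
I: has soy lecithin, so not Whole30-style — out
J: has wheat flour, so not Whole30-style; has egg, so not egg-free — no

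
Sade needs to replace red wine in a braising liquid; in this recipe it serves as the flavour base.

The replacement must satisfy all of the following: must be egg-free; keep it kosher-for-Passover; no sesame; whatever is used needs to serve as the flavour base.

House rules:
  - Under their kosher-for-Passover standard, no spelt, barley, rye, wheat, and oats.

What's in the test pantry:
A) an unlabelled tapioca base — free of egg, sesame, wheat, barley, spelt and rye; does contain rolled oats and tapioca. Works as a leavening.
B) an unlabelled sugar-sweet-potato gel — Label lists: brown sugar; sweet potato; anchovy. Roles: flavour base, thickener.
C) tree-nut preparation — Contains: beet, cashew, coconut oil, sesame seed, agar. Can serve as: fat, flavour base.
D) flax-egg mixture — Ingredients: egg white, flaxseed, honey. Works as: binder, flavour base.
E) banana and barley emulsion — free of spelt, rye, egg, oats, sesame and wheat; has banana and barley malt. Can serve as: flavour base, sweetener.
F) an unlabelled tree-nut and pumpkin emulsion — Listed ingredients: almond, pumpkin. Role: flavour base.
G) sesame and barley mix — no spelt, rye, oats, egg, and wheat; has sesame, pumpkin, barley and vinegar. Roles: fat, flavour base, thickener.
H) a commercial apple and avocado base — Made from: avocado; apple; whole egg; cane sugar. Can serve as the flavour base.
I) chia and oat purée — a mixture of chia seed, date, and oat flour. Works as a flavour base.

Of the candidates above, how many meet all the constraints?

2

A: not usable as a flavour base; has rolled oats, so not kosher-for-Passover — reject
B: only anchovy, brown sugar and sweet potato; none excluded — valid
C: has sesame seed, so not sesame-free — out
D: has egg white, so not egg-free — out
E: has barley malt, so not kosher-for-Passover — no
F: only almond and pumpkin; none excluded — keep
G: has barley, so not kosher-for-Passover; has sesame, so not sesame-free — no
H: has whole egg, so not egg-free — reject
I: has oat flour, so not kosher-for-Passover — no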